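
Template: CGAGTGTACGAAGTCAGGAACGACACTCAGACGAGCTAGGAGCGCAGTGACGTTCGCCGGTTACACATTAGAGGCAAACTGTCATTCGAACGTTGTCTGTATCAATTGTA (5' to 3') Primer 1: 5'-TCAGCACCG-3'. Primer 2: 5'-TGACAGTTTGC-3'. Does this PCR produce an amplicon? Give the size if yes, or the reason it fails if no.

Primer 1 (TCAGCACCG) does not match the top strand, and its reverse complement CGGTGCTGA does not match either.
With no annealing site for primer 1, no amplification occurs.

No product — primer 1 has no binding site in the template.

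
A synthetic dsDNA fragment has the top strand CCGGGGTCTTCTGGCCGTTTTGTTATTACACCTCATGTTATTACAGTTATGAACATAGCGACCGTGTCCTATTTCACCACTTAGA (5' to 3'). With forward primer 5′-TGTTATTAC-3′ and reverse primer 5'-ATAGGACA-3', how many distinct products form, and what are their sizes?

Two products: 52 bp, 37 bp

The forward primer TGTTATTAC matches the top strand at positions 21–29, 36–44.
The reverse primer's reverse complement is TGTCCTAT, matching at positions 65–72.
Each forward site pairs with the reverse site to give a product ending at position 72: sizes 52, 37 bp.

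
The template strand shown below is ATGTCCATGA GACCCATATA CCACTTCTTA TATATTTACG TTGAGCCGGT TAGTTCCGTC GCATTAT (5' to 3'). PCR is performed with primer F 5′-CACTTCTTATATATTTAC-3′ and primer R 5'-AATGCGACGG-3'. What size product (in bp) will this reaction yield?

44 bp

Scanning the template, CACTTCTTATATATTTAC occurs at positions 22–39; this primer anneals to the bottom strand there with its 3' end pointing downstream.
The reverse primer's reverse complement is CCGTCGCATT, which matches the template at positions 56–65.
The product runs from position 22 to position 65, so its length is 65 − 22 + 1 = 44 bp.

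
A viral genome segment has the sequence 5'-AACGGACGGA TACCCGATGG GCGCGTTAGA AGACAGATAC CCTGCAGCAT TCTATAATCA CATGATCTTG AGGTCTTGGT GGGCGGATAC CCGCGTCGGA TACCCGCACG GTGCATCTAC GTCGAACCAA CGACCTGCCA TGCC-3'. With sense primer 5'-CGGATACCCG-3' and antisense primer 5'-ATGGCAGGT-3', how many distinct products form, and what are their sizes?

Three products: 135 bp, 58 bp, 45 bp

The forward primer CGGATACCCG matches the top strand at positions 7–16, 84–93, 97–106.
The reverse primer's reverse complement is ACCTGCCAT, matching at positions 133–141.
Each forward site pairs with the reverse site to give a product ending at position 141: sizes 135, 58, 45 bp.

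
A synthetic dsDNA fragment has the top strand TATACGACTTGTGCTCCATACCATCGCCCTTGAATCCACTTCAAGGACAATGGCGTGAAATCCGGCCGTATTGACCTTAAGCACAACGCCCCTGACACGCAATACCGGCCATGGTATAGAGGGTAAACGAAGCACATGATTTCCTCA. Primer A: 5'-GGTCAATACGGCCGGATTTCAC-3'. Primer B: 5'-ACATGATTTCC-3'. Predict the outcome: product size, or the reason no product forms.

No product — the primers' 3' ends point away from each other.

Primer A (GGTCAATACGGCCGGATTTCAC) has reverse complement GTGAAATCCGGCCGTATTGACC, which matches the top strand at positions 55–76; primer A anneals to the top strand there with its 3' end pointing upstream toward position 55.
Primer B (ACATGATTTCC) matches the top strand directly at positions 134–144; it anneals to the bottom strand with its 3' end pointing downstream toward position 144.
The 3' ends diverge (primer A extends toward position 1, primer B toward position 147), so the primers never converge on a shared product.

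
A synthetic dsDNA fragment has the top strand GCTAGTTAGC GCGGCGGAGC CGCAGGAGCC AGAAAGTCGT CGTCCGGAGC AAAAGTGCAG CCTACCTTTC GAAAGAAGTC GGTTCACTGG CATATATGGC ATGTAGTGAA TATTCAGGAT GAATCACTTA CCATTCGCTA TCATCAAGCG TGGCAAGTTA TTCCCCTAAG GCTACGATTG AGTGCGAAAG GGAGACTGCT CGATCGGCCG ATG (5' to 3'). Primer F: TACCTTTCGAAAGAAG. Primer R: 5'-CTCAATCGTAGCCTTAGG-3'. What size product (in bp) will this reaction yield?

The forward primer matches the template at positions 63–78.
Reverse complement of the reverse primer: CCTAAGGCTACGATTGAG. This occurs on the top strand at positions 165–182.
Product length = (reverse-primer end) − (forward-primer start) + 1 = 182 − 63 + 1 = 120 bp.

120 bp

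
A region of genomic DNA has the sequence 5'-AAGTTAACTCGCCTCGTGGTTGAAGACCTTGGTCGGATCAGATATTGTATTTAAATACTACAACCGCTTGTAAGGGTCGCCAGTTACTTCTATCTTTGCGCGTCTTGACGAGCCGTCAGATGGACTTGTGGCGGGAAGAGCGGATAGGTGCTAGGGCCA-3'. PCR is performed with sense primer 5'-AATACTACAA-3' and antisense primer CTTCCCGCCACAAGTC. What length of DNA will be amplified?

85 bp

Forward primer AATACTACAA is found on the top strand at positions 54–63.
Reverse complement of the reverse primer: GACTTGTGGCGGGAAG. This occurs on the top strand at positions 123–138.
Amplicon spans positions 54–138: 85 bp.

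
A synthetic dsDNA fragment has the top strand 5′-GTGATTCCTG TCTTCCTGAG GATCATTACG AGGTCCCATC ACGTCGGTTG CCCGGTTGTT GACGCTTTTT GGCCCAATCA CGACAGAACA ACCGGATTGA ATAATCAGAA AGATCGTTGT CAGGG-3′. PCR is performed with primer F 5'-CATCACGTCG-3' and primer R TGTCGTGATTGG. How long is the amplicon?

49 bp

Forward primer CATCACGTCG is found on the top strand at positions 37–46.
Reverse complement of the reverse primer: CCAATCACGACA. This occurs on the top strand at positions 74–85.
Amplicon spans positions 37–85: 49 bp.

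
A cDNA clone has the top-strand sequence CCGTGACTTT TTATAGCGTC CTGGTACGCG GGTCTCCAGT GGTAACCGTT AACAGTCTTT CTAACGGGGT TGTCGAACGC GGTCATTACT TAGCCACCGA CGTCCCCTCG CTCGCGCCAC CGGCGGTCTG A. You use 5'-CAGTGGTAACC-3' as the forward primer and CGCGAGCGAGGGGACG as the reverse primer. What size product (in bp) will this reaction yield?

Scanning the template, CAGTGGTAACC occurs at positions 37–47; this primer anneals to the bottom strand there with its 3' end pointing downstream.
Reverse complement of the reverse primer: CGTCCCCTCGCTCGCG. This occurs on the top strand at positions 101–116.
Product length = (reverse-primer end) − (forward-primer start) + 1 = 116 − 37 + 1 = 80 bp.

80 bp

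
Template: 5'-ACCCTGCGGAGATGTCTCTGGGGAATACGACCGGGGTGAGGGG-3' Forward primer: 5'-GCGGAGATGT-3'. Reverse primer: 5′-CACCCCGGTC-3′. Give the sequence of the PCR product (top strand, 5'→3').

Forward primer GCGGAGATGT is found on the top strand at positions 6–15.
Reverse complement of the reverse primer: GACCGGGGTG. This occurs on the top strand at positions 29–38.
The product is the template from position 6 through 38 (33 bp).

5'-GCGGAGATGTCTCTGGGGAATACGACCGGGGTG-3'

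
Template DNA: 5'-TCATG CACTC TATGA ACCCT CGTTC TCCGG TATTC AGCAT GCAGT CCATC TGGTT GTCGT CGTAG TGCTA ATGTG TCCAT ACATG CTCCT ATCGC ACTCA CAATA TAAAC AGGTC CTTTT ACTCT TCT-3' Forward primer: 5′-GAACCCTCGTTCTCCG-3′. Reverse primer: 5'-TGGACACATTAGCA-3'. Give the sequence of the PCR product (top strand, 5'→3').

5'-GAACCCTCGTTCTCCGGTATTCAGCATGCAGTCCATCTGGTTGTCGTCGTAGTGCTAATGTGTCCA-3'

The forward primer matches the template at positions 14–29.
Taking the reverse complement of TGGACACATTAGCA gives TGCTAATGTGTCCA, found at positions 66–79 on the template; the primer anneals here to the top strand with its 3' end pointing upstream.
The product is the template from position 14 through 79 (66 bp).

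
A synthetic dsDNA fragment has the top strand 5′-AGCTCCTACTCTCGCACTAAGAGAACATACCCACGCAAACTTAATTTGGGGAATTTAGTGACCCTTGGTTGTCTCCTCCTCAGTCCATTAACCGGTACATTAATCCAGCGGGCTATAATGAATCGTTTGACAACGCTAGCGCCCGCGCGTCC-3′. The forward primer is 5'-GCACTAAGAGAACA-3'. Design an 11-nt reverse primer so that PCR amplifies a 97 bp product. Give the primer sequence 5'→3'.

5'-CGCTGGATTAA-3'

The forward primer binds at positions 14–27, so a 97 bp product ends at position 14 + 97 − 1 = 110.
The reverse primer anneals to the top strand over positions 100–110, i.e. to TTAATCCAGCG.
Its sequence written 5'→3' is the reverse complement: CGCTGGATTAA.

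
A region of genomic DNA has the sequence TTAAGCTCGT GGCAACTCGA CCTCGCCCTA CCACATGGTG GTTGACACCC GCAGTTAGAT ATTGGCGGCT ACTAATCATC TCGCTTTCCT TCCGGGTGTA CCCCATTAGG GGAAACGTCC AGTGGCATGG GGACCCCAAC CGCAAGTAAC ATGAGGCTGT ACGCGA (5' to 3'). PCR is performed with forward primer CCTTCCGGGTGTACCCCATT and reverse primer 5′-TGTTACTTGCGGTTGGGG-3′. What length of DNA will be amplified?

64 bp

The forward primer matches the template at positions 88–107.
The reverse primer's reverse complement is CCCCAACCGCAAGTAACA, which matches the template at positions 134–151.
The product runs from position 88 to position 151, so its length is 151 − 88 + 1 = 64 bp.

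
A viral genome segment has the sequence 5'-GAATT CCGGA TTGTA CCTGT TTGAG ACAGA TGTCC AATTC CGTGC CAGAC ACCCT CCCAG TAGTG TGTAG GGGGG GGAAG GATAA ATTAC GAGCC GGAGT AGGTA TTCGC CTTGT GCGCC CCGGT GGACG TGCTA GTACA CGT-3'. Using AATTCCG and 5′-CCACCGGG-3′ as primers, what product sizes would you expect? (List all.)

The forward primer AATTCCG matches the top strand at positions 2–8, 36–42.
The reverse primer's reverse complement is CCCGGTGG, matching at positions 120–127.
Each forward site pairs with the reverse site to give a product ending at position 127: sizes 126, 92 bp.

126 bp, 92 bp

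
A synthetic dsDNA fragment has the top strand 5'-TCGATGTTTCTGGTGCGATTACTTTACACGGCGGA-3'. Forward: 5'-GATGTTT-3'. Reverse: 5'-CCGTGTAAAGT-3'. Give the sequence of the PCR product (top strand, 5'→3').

Forward primer GATGTTT is found on the top strand at positions 3–9.
Taking the reverse complement of CCGTGTAAAGT gives ACTTTACACGG, found at positions 21–31 on the template; the primer anneals here to the top strand with its 3' end pointing upstream.
The product is the template from position 3 through 31 (29 bp).

5'-GATGTTTCTGGTGCGATTACTTTACACGG-3'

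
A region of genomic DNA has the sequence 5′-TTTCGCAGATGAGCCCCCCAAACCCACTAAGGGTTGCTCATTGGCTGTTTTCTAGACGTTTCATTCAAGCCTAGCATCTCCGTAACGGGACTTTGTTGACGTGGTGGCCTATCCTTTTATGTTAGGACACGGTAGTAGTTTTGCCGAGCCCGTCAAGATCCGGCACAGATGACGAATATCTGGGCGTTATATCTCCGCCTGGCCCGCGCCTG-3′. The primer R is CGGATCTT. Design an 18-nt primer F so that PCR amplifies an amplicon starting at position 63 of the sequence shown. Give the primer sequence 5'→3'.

The reverse primer's reverse complement AAGATCCG matches the template at positions 155–162; the product starts at position 63.
The forward primer is identical to the top strand over positions 63–80: ATTCAAGCCTAGCATCTC.

5'-ATTCAAGCCTAGCATCTC-3'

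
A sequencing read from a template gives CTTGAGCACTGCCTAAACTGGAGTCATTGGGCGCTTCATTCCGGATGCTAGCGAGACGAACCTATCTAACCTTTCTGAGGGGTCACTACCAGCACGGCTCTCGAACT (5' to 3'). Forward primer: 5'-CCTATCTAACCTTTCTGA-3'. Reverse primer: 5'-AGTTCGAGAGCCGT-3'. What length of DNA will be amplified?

47 bp

The forward primer matches the template at positions 61–78.
Taking the reverse complement of AGTTCGAGAGCCGT gives ACGGCTCTCGAACT, found at positions 94–107 on the template; the primer anneals here to the top strand with its 3' end pointing upstream.
Product length = (reverse-primer end) − (forward-primer start) + 1 = 107 − 61 + 1 = 47 bp.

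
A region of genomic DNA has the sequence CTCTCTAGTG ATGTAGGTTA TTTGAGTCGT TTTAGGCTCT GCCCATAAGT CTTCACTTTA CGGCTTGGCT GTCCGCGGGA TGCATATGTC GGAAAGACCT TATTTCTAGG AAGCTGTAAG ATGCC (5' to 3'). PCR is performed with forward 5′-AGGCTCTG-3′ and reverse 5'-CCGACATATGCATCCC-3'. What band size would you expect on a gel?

Scanning the template, AGGCTCTG occurs at positions 34–41; this primer anneals to the bottom strand there with its 3' end pointing downstream.
The reverse primer's reverse complement is GGGATGCATATGTCGG, which matches the template at positions 77–92.
Amplicon spans positions 34–92: 59 bp.

59 bp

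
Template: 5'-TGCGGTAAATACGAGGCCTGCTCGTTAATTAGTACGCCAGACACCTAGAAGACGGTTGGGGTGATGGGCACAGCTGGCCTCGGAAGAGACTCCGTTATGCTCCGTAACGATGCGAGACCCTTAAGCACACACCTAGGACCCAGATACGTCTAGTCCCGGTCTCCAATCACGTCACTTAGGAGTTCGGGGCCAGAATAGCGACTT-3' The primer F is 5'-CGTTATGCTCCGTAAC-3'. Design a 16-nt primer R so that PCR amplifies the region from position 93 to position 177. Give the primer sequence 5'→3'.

The product's 3' end on the top strand is position 177.
The reverse primer anneals to the top strand over positions 162–177, i.e. to TCCAATCACGTCACTT.
Its sequence written 5'→3' is the reverse complement: AAGTGACGTGATTGGA.

5'-AAGTGACGTGATTGGA-3'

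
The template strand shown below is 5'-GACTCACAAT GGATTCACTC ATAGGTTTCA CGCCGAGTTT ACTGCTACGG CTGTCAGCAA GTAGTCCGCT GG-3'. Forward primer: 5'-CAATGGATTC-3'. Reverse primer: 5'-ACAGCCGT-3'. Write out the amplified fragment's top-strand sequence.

Forward primer CAATGGATTC is found on the top strand at positions 7–16.
Reverse complement of the reverse primer: ACGGCTGT. This occurs on the top strand at positions 47–54.
The product is the template from position 7 through 54 (48 bp).

5'-CAATGGATTCACTCATAGGTTTCACGCCGAGTTTACTGCTACGGCTGT-3'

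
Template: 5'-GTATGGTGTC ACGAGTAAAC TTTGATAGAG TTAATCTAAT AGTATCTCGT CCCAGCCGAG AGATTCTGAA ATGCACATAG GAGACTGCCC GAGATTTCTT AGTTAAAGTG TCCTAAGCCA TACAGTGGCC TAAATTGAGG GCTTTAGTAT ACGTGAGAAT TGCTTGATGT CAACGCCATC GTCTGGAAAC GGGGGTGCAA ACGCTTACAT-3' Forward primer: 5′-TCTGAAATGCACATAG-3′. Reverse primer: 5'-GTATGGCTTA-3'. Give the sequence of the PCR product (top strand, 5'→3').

Forward primer TCTGAAATGCACATAG is found on the top strand at positions 65–80.
Reverse complement of the reverse primer: TAAGCCATAC. This occurs on the top strand at positions 114–123.
The product is the template from position 65 through 123 (59 bp).

5'-TCTGAAATGCACATAGGAGACTGCCCGAGATTTCTTAGTTAAAGTGTCCTAAGCCATAC-3'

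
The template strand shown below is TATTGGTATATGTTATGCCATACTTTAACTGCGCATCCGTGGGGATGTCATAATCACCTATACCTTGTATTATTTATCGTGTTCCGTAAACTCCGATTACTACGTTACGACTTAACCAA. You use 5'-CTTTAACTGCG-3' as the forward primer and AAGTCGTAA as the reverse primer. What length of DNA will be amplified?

Forward primer CTTTAACTGCG is found on the top strand at positions 23–33.
Taking the reverse complement of AAGTCGTAA gives TTACGACTT, found at positions 105–113 on the template; the primer anneals here to the top strand with its 3' end pointing upstream.
The product runs from position 23 to position 113, so its length is 113 − 23 + 1 = 91 bp.

91 bp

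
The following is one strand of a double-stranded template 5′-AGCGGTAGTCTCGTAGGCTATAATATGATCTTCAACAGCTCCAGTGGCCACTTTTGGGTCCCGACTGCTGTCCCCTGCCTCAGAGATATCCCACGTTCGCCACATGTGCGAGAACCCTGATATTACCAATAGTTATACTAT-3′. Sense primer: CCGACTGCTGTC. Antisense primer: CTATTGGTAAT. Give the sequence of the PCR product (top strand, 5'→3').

The forward primer matches the template at positions 61–72.
Taking the reverse complement of CTATTGGTAAT gives ATTACCAATAG, found at positions 122–132 on the template; the primer anneals here to the top strand with its 3' end pointing upstream.
The product is the template from position 61 through 132 (72 bp).

5'-CCGACTGCTGTCCCCTGCCTCAGAGATATCCCACGTTCGCCACATGTGCGAGAACCCTGATATTACCAATAG-3'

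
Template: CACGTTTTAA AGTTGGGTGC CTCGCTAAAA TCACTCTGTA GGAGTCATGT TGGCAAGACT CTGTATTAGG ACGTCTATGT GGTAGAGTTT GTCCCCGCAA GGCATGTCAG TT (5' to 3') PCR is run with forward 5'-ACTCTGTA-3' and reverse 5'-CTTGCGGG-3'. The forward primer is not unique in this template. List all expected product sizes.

69 bp, 44 bp

The forward primer ACTCTGTA matches the top strand at positions 33–40, 58–65.
The reverse primer's reverse complement is CCCGCAAG, matching at positions 94–101.
Each forward site pairs with the reverse site to give a product ending at position 101: sizes 69, 44 bp.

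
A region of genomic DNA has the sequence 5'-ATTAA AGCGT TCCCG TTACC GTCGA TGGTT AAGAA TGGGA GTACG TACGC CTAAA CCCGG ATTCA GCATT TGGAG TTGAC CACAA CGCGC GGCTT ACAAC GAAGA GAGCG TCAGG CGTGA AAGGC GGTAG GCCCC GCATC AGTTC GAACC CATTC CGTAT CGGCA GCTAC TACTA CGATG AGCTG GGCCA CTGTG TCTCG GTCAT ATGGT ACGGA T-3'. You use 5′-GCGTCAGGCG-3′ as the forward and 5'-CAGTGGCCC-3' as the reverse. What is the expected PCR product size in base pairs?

86 bp

The forward primer matches the template at positions 108–117.
Reverse complement of the reverse primer: GGGCCACTG. This occurs on the top strand at positions 185–193.
Amplicon spans positions 108–193: 86 bp.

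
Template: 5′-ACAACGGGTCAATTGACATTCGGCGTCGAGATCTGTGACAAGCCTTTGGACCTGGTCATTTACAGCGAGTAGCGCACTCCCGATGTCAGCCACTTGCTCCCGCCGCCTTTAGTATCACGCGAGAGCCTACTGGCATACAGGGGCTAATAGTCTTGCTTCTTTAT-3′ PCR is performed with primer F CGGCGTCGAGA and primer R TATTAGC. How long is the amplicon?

129 bp

Forward primer CGGCGTCGAGA is found on the top strand at positions 21–31.
Reverse complement of the reverse primer: GCTAATA. This occurs on the top strand at positions 143–149.
The product runs from position 21 to position 149, so its length is 149 − 21 + 1 = 129 bp.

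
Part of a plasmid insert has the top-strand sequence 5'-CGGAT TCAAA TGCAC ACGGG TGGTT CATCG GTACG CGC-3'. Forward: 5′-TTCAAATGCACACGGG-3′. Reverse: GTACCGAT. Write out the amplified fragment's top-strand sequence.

Scanning the template, TTCAAATGCACACGGG occurs at positions 5–20; this primer anneals to the bottom strand there with its 3' end pointing downstream.
Reverse complement of the reverse primer: ATCGGTAC. This occurs on the top strand at positions 27–34.
The product is the template from position 5 through 34 (30 bp).

5'-TTCAAATGCACACGGGTGGTTCATCGGTAC-3'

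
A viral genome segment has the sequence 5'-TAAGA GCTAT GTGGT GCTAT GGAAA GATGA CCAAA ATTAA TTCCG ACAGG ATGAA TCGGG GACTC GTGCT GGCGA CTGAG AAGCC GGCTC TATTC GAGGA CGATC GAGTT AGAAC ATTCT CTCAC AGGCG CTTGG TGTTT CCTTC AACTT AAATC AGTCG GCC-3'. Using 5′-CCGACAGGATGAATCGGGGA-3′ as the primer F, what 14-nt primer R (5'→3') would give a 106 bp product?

5'-GTTGAAGGAAACAC-3'

The forward primer binds at positions 43–62, so a 106 bp product ends at position 43 + 106 − 1 = 148.
The reverse primer anneals to the top strand over positions 135–148, i.e. to GTGTTTCCTTCAAC.
Its sequence written 5'→3' is the reverse complement: GTTGAAGGAAACAC.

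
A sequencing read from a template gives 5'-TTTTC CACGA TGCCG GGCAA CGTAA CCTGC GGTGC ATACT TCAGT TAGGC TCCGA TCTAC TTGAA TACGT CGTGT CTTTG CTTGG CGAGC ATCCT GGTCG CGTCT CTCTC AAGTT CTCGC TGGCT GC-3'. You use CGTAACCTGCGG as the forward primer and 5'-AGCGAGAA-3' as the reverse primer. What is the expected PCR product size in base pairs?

101 bp

Forward primer CGTAACCTGCGG is found on the top strand at positions 21–32.
Taking the reverse complement of AGCGAGAA gives TTCTCGCT, found at positions 114–121 on the template; the primer anneals here to the top strand with its 3' end pointing upstream.
Product length = (reverse-primer end) − (forward-primer start) + 1 = 121 − 21 + 1 = 101 bp.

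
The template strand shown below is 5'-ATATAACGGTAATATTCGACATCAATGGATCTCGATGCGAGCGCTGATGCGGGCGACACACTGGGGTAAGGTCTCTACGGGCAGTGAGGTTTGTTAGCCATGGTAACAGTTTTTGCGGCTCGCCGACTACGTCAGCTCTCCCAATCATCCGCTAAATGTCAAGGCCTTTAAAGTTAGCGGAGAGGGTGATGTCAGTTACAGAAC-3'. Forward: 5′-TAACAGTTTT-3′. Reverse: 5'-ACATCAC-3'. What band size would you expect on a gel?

89 bp

The forward primer matches the template at positions 104–113.
Reverse complement of the reverse primer: GTGATGT. This occurs on the top strand at positions 186–192.
Product length = (reverse-primer end) − (forward-primer start) + 1 = 192 − 104 + 1 = 89 bp.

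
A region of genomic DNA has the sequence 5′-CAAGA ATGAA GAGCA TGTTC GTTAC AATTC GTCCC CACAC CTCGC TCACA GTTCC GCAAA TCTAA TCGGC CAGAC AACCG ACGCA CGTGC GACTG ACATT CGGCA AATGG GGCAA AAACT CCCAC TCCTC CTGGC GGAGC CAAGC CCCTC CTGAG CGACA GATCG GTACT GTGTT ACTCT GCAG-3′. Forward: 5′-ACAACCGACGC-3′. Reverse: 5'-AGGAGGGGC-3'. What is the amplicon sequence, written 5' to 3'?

5'-ACAACCGACGCACGTGCGACTGACATTCGGCAAATGGGGCAAAAACTCCCACTCCTCCTGGCGGAGCCAAGCCCCTCCT-3'

Forward primer ACAACCGACGC is found on the top strand at positions 74–84.
The reverse primer's reverse complement is GCCCCTCCT, which matches the template at positions 144–152.
The product is the template from position 74 through 152 (79 bp).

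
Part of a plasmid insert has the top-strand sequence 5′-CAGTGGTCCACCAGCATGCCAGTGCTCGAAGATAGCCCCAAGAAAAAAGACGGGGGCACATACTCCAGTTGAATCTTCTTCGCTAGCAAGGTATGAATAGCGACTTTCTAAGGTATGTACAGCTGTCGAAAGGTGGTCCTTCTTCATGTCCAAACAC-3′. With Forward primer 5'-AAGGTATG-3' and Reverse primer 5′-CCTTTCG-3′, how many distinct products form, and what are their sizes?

Two products: 46 bp, 24 bp

The forward primer AAGGTATG matches the top strand at positions 88–95, 110–117.
The reverse primer's reverse complement is CGAAAGG, matching at positions 127–133.
Each forward site pairs with the reverse site to give a product ending at position 133: sizes 46, 24 bp.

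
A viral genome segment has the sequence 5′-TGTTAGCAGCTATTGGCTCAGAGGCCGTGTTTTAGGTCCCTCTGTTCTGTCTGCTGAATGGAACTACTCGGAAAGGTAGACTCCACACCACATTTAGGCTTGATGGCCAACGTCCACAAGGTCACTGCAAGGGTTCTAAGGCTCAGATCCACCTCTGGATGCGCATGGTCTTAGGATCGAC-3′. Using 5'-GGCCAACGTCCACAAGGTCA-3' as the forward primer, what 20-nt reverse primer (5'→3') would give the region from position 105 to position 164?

5'-GCGCATCCAGAGGTGGATCT-3'

The product's 3' end on the top strand is position 164.
The reverse primer anneals to the top strand over positions 145–164, i.e. to AGATCCACCTCTGGATGCGC.
Its sequence written 5'→3' is the reverse complement: GCGCATCCAGAGGTGGATCT.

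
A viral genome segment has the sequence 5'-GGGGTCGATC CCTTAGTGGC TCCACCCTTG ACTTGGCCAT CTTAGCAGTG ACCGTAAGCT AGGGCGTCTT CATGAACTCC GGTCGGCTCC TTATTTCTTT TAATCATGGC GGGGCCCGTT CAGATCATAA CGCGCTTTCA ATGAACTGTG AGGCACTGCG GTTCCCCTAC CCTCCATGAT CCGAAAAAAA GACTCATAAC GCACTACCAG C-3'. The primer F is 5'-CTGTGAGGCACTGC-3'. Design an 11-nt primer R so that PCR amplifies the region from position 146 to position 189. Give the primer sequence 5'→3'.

The product's 3' end on the top strand is position 189.
The reverse primer anneals to the top strand over positions 179–189, i.e. to ATCCGAAAAAA.
Its sequence written 5'→3' is the reverse complement: TTTTTTCGGAT.

5'-TTTTTTCGGAT-3'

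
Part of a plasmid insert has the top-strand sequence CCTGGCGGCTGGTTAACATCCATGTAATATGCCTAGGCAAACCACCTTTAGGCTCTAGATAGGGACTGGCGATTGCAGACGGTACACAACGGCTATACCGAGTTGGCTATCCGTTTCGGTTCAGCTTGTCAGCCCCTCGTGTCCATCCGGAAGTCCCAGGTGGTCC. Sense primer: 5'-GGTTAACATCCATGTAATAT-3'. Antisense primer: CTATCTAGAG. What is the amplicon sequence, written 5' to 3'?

5'-GGTTAACATCCATGTAATATGCCTAGGCAAACCACCTTTAGGCTCTAGATAG-3'

Forward primer GGTTAACATCCATGTAATAT is found on the top strand at positions 11–30.
The reverse primer's reverse complement is CTCTAGATAG, which matches the template at positions 53–62.
The product is the template from position 11 through 62 (52 bp).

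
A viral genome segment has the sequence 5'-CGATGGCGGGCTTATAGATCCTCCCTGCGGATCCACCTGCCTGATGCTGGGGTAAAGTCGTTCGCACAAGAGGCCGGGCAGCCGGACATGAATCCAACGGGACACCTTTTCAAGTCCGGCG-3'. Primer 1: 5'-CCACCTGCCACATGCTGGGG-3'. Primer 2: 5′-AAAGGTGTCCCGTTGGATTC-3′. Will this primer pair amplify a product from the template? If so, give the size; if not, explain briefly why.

Primer 1 (CCACCTGCCACATGCTGGGG) does not match the top strand, and its reverse complement CCCCAGCATGTGGCAGGTGG does not match either.
With no annealing site for primer 1, no amplification occurs.

No product — primer 1 has no binding site in the template.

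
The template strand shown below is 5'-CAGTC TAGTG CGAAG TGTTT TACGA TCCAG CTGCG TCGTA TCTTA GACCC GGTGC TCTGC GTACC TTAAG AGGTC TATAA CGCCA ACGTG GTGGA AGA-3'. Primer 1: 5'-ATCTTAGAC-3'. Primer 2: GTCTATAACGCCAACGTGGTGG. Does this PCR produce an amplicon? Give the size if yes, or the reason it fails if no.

Primer 1 (ATCTTAGAC) matches the top strand at positions 40–48 (3' end points downstream).
Primer 2 (GTCTATAACGCCAACGTGGTGG) also matches the top strand directly, at positions 73–94 — its reverse complement CCACCACGTTGGCGTTATAGAC is not present.
Both primers anneal to the bottom strand with 3' ends pointing the same way, so neither can prime synthesis back toward the other.

No product — both primers anneal to the same strand and extend in the same direction.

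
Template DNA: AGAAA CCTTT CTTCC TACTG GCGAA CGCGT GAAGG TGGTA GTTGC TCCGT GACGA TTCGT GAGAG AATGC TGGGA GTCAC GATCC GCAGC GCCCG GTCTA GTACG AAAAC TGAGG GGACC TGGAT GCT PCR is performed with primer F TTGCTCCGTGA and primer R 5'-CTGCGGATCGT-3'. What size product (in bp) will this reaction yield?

48 bp

The forward primer matches the template at positions 42–52.
Reverse complement of the reverse primer: ACGATCCGCAG. This occurs on the top strand at positions 79–89.
Product length = (reverse-primer end) − (forward-primer start) + 1 = 89 − 42 + 1 = 48 bp.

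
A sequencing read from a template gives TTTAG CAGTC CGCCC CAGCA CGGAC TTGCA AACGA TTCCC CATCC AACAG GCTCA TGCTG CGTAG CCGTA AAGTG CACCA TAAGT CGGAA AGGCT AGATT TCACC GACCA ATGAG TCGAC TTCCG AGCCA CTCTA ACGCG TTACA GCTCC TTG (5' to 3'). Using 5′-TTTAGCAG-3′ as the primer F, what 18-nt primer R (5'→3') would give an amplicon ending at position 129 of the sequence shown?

5'-GGCTCGGAAGTCGACTCA-3'

The forward primer binds at positions 1–8; the product's 3' end on the top strand is position 129.
The reverse primer anneals to the top strand over positions 112–129, i.e. to TGAGTCGACTTCCGAGCC.
Its sequence written 5'→3' is the reverse complement: GGCTCGGAAGTCGACTCA.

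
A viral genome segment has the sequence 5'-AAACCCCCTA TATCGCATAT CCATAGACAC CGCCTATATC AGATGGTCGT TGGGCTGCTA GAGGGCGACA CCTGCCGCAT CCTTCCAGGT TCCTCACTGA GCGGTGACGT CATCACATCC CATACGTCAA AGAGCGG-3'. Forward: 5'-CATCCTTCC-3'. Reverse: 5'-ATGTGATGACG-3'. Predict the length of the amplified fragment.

The forward primer matches the template at positions 78–86.
Reverse complement of the reverse primer: CGTCATCACAT. This occurs on the top strand at positions 108–118.
Product length = (reverse-primer end) − (forward-primer start) + 1 = 118 − 78 + 1 = 41 bp.

41 bp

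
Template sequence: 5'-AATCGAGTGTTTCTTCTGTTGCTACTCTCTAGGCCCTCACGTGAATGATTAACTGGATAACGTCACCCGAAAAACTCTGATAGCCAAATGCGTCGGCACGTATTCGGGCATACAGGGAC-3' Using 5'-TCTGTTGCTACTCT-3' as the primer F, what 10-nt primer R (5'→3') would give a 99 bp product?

5'-GTATGCCCGA-3'

The forward primer binds at positions 15–28, so a 99 bp product ends at position 15 + 99 − 1 = 113.
The reverse primer anneals to the top strand over positions 104–113, i.e. to TCGGGCATAC.
Its sequence written 5'→3' is the reverse complement: GTATGCCCGA.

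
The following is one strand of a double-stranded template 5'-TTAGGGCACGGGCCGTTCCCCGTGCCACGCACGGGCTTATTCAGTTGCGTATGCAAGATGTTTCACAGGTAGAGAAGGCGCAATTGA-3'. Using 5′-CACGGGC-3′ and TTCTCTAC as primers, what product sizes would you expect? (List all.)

70 bp, 47 bp

The forward primer CACGGGC matches the top strand at positions 7–13, 30–36.
The reverse primer's reverse complement is GTAGAGAA, matching at positions 69–76.
Each forward site pairs with the reverse site to give a product ending at position 76: sizes 70, 47 bp.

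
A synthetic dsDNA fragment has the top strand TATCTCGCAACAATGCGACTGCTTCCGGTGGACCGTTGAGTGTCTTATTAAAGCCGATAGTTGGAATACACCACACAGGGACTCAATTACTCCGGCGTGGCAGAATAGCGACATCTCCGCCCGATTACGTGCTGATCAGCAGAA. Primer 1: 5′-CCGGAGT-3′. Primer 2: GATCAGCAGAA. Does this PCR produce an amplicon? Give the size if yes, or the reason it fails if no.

No product — the primers' 3' ends point away from each other.

Primer 1 (CCGGAGT) has reverse complement ACTCCGG, which matches the top strand at positions 89–95; primer 1 anneals to the top strand there with its 3' end pointing upstream toward position 89.
Primer 2 (GATCAGCAGAA) matches the top strand directly at positions 134–144; it anneals to the bottom strand with its 3' end pointing downstream toward position 144.
The 3' ends diverge (primer 1 extends toward position 1, primer 2 toward position 144), so the primers never converge on a shared product.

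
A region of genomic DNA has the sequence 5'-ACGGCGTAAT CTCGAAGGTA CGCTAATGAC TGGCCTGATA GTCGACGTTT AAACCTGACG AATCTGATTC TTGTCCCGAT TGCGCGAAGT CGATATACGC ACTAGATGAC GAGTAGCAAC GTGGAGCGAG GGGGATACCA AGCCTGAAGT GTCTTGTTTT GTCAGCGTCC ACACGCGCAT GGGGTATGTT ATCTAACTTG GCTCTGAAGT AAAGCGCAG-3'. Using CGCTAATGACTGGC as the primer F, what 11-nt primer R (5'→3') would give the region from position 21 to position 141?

5'-TTGGTATCCCC-3'

The product's 3' end on the top strand is position 141.
The reverse primer anneals to the top strand over positions 131–141, i.e. to GGGGATACCAA.
Its sequence written 5'→3' is the reverse complement: TTGGTATCCCC.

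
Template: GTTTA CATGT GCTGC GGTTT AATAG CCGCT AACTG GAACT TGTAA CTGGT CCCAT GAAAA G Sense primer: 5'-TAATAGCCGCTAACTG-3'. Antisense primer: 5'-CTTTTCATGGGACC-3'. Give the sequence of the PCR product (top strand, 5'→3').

Scanning the template, TAATAGCCGCTAACTG occurs at positions 20–35; this primer anneals to the bottom strand there with its 3' end pointing downstream.
Taking the reverse complement of CTTTTCATGGGACC gives GGTCCCATGAAAAG, found at positions 48–61 on the template; the primer anneals here to the top strand with its 3' end pointing upstream.
The product is the template from position 20 through 61 (42 bp).

5'-TAATAGCCGCTAACTGGAACTTGTAACTGGTCCCATGAAAAG-3'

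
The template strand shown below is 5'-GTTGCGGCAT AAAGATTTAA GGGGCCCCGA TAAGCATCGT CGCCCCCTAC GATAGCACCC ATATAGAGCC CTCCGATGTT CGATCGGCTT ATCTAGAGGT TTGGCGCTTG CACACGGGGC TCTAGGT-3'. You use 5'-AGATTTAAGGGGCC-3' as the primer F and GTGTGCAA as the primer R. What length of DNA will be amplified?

103 bp

Forward primer AGATTTAAGGGGCC is found on the top strand at positions 13–26.
The reverse primer's reverse complement is TTGCACAC, which matches the template at positions 108–115.
Amplicon spans positions 13–115: 103 bp.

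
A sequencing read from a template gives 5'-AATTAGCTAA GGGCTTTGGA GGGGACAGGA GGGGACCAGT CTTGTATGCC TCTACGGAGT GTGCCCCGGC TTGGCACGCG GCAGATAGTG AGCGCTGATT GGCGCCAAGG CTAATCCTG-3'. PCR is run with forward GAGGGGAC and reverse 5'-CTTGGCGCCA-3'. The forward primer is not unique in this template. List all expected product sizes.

The forward primer GAGGGGAC matches the top strand at positions 19–26, 29–36.
The reverse primer's reverse complement is TGGCGCCAAG, matching at positions 100–109.
Each forward site pairs with the reverse site to give a product ending at position 109: sizes 91, 81 bp.

91 bp, 81 bp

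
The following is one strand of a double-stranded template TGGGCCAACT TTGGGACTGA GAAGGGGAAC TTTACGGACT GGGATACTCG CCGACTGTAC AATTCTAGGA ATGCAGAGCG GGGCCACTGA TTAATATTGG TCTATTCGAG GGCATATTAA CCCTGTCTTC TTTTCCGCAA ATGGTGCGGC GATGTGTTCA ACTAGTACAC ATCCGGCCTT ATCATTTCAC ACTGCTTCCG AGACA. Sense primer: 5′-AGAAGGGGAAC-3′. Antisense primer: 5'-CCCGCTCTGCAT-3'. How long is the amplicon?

Forward primer AGAAGGGGAAC is found on the top strand at positions 20–30.
Reverse complement of the reverse primer: ATGCAGAGCGGG. This occurs on the top strand at positions 71–82.
Amplicon spans positions 20–82: 63 bp.

63 bp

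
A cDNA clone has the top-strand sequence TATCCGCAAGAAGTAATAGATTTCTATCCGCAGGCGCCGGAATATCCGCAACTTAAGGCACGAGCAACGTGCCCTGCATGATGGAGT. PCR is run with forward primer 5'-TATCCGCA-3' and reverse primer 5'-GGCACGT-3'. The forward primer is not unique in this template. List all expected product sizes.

73 bp, 49 bp, 31 bp

The forward primer TATCCGCA matches the top strand at positions 1–8, 25–32, 43–50.
The reverse primer's reverse complement is ACGTGCC, matching at positions 67–73.
Each forward site pairs with the reverse site to give a product ending at position 73: sizes 73, 49, 31 bp.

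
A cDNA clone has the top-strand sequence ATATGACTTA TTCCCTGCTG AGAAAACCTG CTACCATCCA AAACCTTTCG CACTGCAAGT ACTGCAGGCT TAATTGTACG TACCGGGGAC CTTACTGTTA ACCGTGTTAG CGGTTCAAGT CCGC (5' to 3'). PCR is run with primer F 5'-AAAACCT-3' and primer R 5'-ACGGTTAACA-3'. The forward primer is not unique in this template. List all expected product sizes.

83 bp, 66 bp

The forward primer AAAACCT matches the top strand at positions 23–29, 40–46.
The reverse primer's reverse complement is TGTTAACCGT, matching at positions 96–105.
Each forward site pairs with the reverse site to give a product ending at position 105: sizes 83, 66 bp.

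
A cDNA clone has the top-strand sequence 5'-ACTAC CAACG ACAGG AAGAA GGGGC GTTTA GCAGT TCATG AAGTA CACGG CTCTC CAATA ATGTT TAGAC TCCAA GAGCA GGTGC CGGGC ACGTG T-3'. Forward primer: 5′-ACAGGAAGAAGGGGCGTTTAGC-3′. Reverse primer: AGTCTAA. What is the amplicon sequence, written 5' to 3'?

Forward primer ACAGGAAGAAGGGGCGTTTAGC is found on the top strand at positions 11–32.
Taking the reverse complement of AGTCTAA gives TTAGACT, found at positions 65–71 on the template; the primer anneals here to the top strand with its 3' end pointing upstream.
The product is the template from position 11 through 71 (61 bp).

5'-ACAGGAAGAAGGGGCGTTTAGCAGTTCATGAAGTACACGGCTCTCCAATAATGTTTAGACT-3'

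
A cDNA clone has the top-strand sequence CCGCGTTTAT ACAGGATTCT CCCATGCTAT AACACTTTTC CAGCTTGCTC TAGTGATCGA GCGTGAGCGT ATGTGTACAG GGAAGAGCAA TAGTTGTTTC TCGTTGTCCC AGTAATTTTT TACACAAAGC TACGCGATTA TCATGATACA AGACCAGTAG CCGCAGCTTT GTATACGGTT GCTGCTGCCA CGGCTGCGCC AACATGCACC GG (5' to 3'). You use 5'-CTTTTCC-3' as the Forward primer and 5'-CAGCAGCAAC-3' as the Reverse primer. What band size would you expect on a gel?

153 bp

Scanning the template, CTTTTCC occurs at positions 35–41; this primer anneals to the bottom strand there with its 3' end pointing downstream.
Reverse complement of the reverse primer: GTTGCTGCTG. This occurs on the top strand at positions 178–187.
Product length = (reverse-primer end) − (forward-primer start) + 1 = 187 − 35 + 1 = 153 bp.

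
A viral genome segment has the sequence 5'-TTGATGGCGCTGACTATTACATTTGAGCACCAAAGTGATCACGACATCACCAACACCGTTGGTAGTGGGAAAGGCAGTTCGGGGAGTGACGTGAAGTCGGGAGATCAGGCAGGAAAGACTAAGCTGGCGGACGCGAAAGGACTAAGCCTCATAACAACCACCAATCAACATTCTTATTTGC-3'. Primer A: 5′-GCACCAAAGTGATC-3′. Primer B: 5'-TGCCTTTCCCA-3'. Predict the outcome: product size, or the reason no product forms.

Primer A (GCACCAAAGTGATC) matches the top strand at positions 27–40; it acts as a forward primer.
Primer B's reverse complement is TGGGAAAGGCA, matching the top strand at positions 66–76; it acts as a reverse primer.
The 3' ends face each other across positions 27–76, giving a 50 bp product.

Yes — a 50 bp product.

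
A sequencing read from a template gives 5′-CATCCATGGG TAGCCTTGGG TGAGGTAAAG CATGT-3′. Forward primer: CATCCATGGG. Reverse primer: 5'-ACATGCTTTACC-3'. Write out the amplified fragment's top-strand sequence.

Forward primer CATCCATGGG is found on the top strand at positions 1–10.
Taking the reverse complement of ACATGCTTTACC gives GGTAAAGCATGT, found at positions 24–35 on the template; the primer anneals here to the top strand with its 3' end pointing upstream.
The product is the template from position 1 through 35 (35 bp).

5'-CATCCATGGGTAGCCTTGGGTGAGGTAAAGCATGT-3'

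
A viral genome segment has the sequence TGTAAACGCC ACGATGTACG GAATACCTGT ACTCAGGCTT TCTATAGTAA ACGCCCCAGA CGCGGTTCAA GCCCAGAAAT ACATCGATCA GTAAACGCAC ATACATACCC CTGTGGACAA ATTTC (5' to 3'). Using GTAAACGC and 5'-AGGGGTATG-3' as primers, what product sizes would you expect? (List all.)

111 bp, 66 bp, 22 bp

The forward primer GTAAACGC matches the top strand at positions 2–9, 47–54, 91–98.
The reverse primer's reverse complement is CATACCCCT, matching at positions 104–112.
Each forward site pairs with the reverse site to give a product ending at position 112: sizes 111, 66, 22 bp.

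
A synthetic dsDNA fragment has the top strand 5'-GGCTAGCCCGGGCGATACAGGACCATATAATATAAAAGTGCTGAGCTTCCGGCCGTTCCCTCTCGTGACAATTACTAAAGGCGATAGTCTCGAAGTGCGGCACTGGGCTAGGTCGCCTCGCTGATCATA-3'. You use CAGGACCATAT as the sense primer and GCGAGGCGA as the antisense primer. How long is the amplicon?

The forward primer matches the template at positions 18–28.
Taking the reverse complement of GCGAGGCGA gives TCGCCTCGC, found at positions 113–121 on the template; the primer anneals here to the top strand with its 3' end pointing upstream.
Amplicon spans positions 18–121: 104 bp.

104 bp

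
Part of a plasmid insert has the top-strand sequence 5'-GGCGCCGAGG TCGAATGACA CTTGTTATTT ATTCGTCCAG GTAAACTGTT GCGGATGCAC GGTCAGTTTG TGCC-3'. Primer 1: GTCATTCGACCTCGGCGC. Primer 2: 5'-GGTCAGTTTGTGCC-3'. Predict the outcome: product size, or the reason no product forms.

No product — the primers' 3' ends point away from each other.

Primer 1 (GTCATTCGACCTCGGCGC) has reverse complement GCGCCGAGGTCGAATGAC, which matches the top strand at positions 2–19; primer 1 anneals to the top strand there with its 3' end pointing upstream toward position 2.
Primer 2 (GGTCAGTTTGTGCC) matches the top strand directly at positions 61–74; it anneals to the bottom strand with its 3' end pointing downstream toward position 74.
The 3' ends diverge (primer 1 extends toward position 1, primer 2 toward position 74), so the primers never converge on a shared product.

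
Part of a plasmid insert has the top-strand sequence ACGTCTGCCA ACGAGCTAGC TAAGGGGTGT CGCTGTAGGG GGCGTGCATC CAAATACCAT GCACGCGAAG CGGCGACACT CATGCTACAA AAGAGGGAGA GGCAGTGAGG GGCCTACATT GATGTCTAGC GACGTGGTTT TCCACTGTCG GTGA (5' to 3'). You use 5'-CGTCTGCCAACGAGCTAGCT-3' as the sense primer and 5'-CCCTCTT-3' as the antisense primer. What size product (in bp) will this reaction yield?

Forward primer CGTCTGCCAACGAGCTAGCT is found on the top strand at positions 2–21.
The reverse primer's reverse complement is AAGAGGG, which matches the template at positions 91–97.
Amplicon spans positions 2–97: 96 bp.

96 bp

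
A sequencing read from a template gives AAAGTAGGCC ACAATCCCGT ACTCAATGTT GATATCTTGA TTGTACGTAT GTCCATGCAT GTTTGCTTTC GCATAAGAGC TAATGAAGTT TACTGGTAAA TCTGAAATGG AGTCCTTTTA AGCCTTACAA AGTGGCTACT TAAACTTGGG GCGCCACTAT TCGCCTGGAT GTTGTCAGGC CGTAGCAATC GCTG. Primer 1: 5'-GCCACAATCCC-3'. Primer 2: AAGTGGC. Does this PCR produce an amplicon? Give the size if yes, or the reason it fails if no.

No product — both primers anneal to the same strand and extend in the same direction.

Primer 1 (GCCACAATCCC) matches the top strand at positions 8–18 (3' end points downstream).
Primer 2 (AAGTGGC) also matches the top strand directly, at positions 130–136 — its reverse complement GCCACTT is not present.
Both primers anneal to the bottom strand with 3' ends pointing the same way, so neither can prime synthesis back toward the other.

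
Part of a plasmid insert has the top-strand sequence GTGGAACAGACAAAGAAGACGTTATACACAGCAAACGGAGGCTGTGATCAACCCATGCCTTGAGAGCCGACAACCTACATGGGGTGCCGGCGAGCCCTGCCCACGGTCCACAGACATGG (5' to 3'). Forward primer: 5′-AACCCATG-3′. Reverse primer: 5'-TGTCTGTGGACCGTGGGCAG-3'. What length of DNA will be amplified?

67 bp

Forward primer AACCCATG is found on the top strand at positions 50–57.
Taking the reverse complement of TGTCTGTGGACCGTGGGCAG gives CTGCCCACGGTCCACAGACA, found at positions 97–116 on the template; the primer anneals here to the top strand with its 3' end pointing upstream.
Amplicon spans positions 50–116: 67 bp.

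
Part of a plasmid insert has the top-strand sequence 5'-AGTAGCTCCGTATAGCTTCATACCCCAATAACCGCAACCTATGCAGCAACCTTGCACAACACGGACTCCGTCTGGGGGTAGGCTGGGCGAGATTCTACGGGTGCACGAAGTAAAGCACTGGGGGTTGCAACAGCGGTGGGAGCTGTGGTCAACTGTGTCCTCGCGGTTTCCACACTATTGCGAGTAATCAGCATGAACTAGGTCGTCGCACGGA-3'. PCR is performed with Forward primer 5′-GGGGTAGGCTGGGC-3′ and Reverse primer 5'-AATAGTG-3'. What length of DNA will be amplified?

The forward primer matches the template at positions 75–88.
Reverse complement of the reverse primer: CACTATT. This occurs on the top strand at positions 173–179.
Amplicon spans positions 75–179: 105 bp.

105 bp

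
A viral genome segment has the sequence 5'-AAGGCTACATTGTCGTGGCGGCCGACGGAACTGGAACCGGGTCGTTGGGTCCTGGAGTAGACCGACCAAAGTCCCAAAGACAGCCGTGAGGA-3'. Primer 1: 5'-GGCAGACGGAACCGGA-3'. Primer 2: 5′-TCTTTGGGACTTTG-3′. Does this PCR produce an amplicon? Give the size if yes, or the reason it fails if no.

No product — primer 1 has no binding site in the template.

Primer 1 (GGCAGACGGAACCGGA) does not match the top strand, and its reverse complement TCCGGTTCCGTCTGCC does not match either.
With no annealing site for primer 1, no amplification occurs.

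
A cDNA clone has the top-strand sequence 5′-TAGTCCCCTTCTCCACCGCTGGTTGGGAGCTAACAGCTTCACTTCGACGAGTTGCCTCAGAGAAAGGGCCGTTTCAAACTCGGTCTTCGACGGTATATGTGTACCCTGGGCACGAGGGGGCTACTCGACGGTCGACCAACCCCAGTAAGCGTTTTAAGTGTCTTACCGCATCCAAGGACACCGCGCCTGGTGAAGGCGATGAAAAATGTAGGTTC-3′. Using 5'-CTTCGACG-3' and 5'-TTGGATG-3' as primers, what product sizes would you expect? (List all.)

The forward primer CTTCGACG matches the top strand at positions 42–49, 85–92.
The reverse primer's reverse complement is CATCCAA, matching at positions 169–175.
Each forward site pairs with the reverse site to give a product ending at position 175: sizes 134, 91 bp.

134 bp, 91 bp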